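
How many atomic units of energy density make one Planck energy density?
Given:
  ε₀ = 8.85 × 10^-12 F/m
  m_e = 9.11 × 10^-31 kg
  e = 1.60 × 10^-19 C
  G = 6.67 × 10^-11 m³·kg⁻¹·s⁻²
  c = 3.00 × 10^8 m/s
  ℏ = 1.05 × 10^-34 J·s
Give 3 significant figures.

Planck energy density: u_P = c⁷/(ℏG²) = 4.68 × 10^113 J/m³
atomic unit of energy density: u_au = E_h/a₀³ = m_e⁴e¹⁰/((4πε₀)⁵ℏ⁸) = 3.01 × 10^13 J/m³
ratio = 4.68 × 10^113 / 3.01 × 10^13 = 1.55 × 10^100

1.55 × 10^100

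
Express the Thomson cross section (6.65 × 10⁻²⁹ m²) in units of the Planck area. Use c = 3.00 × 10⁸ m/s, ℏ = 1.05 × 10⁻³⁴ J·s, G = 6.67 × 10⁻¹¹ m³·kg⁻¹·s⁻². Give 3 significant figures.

2.56 × 10⁴¹

Planck area: A_P = ℏG/c³ = 2.59 × 10⁻⁷⁰ m².
6.65 × 10⁻²⁹ / 2.59 × 10⁻⁷⁰ = 2.56 × 10⁴¹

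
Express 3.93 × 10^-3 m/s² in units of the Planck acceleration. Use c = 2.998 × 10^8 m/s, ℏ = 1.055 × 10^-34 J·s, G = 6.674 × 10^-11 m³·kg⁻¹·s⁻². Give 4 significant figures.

7.068 × 10^-55

Planck acceleration: a_P = √(c⁷/(ℏG)) = 5.560 × 10^51 m/s².
3.93 × 10^-3 / 5.560 × 10^51 = 7.068 × 10^-55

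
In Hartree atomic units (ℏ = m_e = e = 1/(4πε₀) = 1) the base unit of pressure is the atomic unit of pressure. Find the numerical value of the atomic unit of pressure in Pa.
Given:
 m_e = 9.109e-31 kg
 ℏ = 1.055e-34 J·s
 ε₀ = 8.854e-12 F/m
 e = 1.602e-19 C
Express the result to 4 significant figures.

2.929e13 Pa

P_au = E_h/a₀³ = m_e⁴e¹⁰/((4πε₀)⁵ℏ⁸)
E_h = 4.354e-18 J
a₀ = 5.297e-11 m
E_h/a₀³ = 2.929e13 Pa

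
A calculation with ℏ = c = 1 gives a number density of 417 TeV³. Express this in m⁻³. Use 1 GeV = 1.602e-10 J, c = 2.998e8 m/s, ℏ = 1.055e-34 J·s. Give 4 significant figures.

Number density is [L]⁻³ = [E]³/(ℏc)³.
1 GeV³ → 1/(ℏc)³ × (1 GeV in J)³ = 1.299e47 m⁻³.
Convert the energy scale: 417 TeV³ = 4.17e11 GeV³.
Result: 4.17e11 × 1.299e47 = 5.418e58 m⁻³.

5.418e58 m⁻³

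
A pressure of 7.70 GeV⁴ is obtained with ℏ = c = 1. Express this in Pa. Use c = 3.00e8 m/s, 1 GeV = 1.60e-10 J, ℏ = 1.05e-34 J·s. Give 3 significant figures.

1.61e38 Pa

Pressure is [E]/[L]³ = [E]⁴/(ℏc)³.
1 GeV⁴ → 1/(ℏc)³ × (1 GeV in J)⁴ = 2.10e37 Pa.
Result: 7.70 × 2.10e37 = 1.61e38 Pa.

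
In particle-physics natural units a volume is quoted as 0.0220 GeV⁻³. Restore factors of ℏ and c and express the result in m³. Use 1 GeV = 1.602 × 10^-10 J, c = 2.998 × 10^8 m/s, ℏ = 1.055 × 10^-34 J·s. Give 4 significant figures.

Volume is [L]³ = [E]⁻³·(ℏc)³.
1 GeV⁻³ → (ℏc)³ × (1 GeV in J)⁻³ = 7.696 × 10^-48 m³.
Result: 0.0220 × 7.696 × 10^-48 = 1.693 × 10^-49 m³.

1.693 × 10^-49 m³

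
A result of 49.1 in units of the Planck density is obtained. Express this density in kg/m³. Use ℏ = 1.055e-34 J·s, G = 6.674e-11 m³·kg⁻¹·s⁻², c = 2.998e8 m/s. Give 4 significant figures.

2.531e98 kg/m³

One Planck density: ρ_P = c⁵/(ℏG²) = 5.154e96 kg/m³.
49.1 × 5.154e96 kg/m³ = 2.531e98 kg/m³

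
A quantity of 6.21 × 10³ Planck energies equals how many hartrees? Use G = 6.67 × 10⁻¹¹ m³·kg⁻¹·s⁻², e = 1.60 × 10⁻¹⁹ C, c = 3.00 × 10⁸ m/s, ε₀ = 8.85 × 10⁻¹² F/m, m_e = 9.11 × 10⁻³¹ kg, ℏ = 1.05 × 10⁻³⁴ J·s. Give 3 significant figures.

2.77 × 10³⁰

Planck energy: E_P = √(ℏc⁵/G) = 1.96 × 10⁹ J
hartree: E_h = m_e e⁴/(4πε₀ℏ)² = 4.38 × 10⁻¹⁸ J
6.21 × 10³ × 1.96 × 10⁹ / 4.38 × 10⁻¹⁸ = 2.77 × 10³⁰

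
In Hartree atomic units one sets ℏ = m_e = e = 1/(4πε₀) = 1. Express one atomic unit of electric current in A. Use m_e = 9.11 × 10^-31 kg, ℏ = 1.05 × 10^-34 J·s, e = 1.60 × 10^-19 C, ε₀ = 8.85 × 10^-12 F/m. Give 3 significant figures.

6.67 × 10^-3 A

I_au = e E_h/ℏ = m_e e⁵/((4πε₀)²ℏ³)
E_h = 4.38 × 10^-18 J
e·E_h/ℏ = 6.67 × 10^-3 A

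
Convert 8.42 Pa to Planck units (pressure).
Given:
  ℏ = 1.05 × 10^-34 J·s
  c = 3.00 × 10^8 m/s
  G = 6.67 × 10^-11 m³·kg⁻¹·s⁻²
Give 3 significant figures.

1.80 × 10^-113

Planck pressure: p_P = c⁷/(ℏG²) = 4.68 × 10^113 Pa.
8.42 / 4.68 × 10^113 = 1.80 × 10^-113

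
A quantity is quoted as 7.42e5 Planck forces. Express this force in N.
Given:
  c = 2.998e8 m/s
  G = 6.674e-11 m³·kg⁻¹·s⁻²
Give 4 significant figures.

One Planck force: F_P = c⁴/G = 1.210e44 N.
7.42e5 × 1.210e44 N = 8.981e49 N

8.981e49 N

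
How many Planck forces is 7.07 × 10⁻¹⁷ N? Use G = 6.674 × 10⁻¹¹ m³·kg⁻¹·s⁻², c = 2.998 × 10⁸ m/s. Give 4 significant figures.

Planck force: F_P = c⁴/G = 1.210 × 10⁴⁴ N.
7.07 × 10⁻¹⁷ / 1.210 × 10⁴⁴ = 5.841 × 10⁻⁶¹

5.841 × 10⁻⁶¹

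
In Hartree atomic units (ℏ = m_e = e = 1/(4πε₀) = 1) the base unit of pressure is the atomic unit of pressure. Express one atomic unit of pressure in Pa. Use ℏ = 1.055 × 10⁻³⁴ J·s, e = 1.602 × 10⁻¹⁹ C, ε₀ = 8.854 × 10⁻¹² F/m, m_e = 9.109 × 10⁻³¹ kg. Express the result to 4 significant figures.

P_au = E_h/a₀³ = m_e⁴e¹⁰/((4πε₀)⁵ℏ⁸)
E_h = 4.354 × 10⁻¹⁸ J
a₀ = 5.297 × 10⁻¹¹ m
E_h/a₀³ = 2.929 × 10¹³ Pa

2.929 × 10¹³ Pa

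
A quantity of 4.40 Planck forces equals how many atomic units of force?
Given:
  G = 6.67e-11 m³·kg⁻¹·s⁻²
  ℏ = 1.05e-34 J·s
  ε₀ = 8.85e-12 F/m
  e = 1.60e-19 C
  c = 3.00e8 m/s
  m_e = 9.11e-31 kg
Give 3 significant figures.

6.42e51

Planck force: F_P = c⁴/G = 1.21e44 N
atomic unit of force: F_au = E_h/a₀ = m_e²e⁶/((4πε₀)³ℏ⁴) = 8.33e-8 N
4.40 × 1.21e44 / 8.33e-8 = 6.42e51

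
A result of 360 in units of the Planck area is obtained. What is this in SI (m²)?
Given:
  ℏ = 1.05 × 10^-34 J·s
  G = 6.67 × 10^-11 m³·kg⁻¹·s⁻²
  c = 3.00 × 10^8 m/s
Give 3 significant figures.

One Planck area: A_P = ℏG/c³ = 2.59 × 10^-70 m².
360 × 2.59 × 10^-70 m² = 9.34 × 10^-68 m²

9.34 × 10^-68 m²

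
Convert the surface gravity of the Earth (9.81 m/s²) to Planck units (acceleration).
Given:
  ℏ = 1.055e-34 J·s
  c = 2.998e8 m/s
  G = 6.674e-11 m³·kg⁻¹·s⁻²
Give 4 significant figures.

1.764e-51

Planck acceleration: a_P = √(c⁷/(ℏG)) = 5.560e51 m/s².
9.81 / 5.560e51 = 1.764e-51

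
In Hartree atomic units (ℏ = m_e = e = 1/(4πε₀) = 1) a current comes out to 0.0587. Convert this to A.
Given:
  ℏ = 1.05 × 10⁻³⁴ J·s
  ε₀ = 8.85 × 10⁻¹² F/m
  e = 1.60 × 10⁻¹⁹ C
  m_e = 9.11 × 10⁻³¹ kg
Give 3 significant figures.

One atomic unit of electric current: I_au = e E_h/ℏ = m_e e⁵/((4πε₀)²ℏ³) = 6.67 × 10⁻³ A.
0.0587 × 6.67 × 10⁻³ A = 3.92 × 10⁻⁴ A

3.92 × 10⁻⁴ A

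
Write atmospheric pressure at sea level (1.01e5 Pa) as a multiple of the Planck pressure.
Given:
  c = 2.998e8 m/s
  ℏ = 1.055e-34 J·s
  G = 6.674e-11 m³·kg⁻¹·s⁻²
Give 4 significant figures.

2.180e-109

Planck pressure: p_P = c⁷/(ℏG²) = 4.632e113 Pa.
1.01e5 / 4.632e113 = 2.180e-109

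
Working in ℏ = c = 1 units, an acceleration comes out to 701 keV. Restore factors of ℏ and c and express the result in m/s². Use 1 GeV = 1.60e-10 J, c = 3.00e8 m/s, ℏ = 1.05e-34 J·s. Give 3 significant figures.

3.20e29 m/s²

Acceleration is [L]/[T]² = c·[E]/ℏ.
1 GeV → c/ℏ × (1 GeV in J) = 4.57e32 m/s².
Convert the energy scale: 701 keV = 7.01e-4 GeV.
Result: 7.01e-4 × 4.57e32 = 3.20e29 m/s².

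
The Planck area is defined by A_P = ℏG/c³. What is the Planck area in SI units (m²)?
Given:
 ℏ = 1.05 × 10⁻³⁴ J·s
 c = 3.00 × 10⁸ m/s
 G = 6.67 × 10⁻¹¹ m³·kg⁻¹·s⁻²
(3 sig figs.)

2.59 × 10⁻⁷⁰ m²

A_P = ℏG/c³
  = 7.00 × 10⁻⁴⁵ / 2.70 × 10²⁵
  = 2.59 × 10⁻⁷⁰ m²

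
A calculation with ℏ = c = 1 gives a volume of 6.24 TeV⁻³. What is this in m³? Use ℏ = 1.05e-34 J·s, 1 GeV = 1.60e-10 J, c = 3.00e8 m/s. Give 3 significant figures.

Volume is [L]³ = [E]⁻³·(ℏc)³.
1 GeV⁻³ → (ℏc)³ × (1 GeV in J)⁻³ = 7.63e-48 m³.
Convert the energy scale: 6.24 TeV⁻³ = 6.24e-9 GeV⁻³.
Result: 6.24e-9 × 7.63e-48 = 4.76e-56 m³.

4.76e-56 m³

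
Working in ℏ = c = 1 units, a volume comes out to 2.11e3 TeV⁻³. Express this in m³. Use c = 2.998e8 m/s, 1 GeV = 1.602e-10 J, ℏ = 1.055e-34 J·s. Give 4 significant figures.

1.624e-53 m³

Volume is [L]³ = [E]⁻³·(ℏc)³.
1 GeV⁻³ → (ℏc)³ × (1 GeV in J)⁻³ = 7.696e-48 m³.
Convert the energy scale: 2.11e3 TeV⁻³ = 2.11e-6 GeV⁻³.
Result: 2.11e-6 × 7.696e-48 = 1.624e-53 m³.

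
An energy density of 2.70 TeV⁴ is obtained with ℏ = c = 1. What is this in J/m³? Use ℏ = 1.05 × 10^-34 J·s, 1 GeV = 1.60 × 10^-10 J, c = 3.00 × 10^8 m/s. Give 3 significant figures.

[E]/[L]³ = [E]⁴/(ℏc)³; restore (ℏc)⁻³.
1 GeV⁴ → 1/(ℏc)³ × (1 GeV in J)⁴ = 2.10 × 10^37 J/m³.
Convert the energy scale: 2.70 TeV⁴ = 2.70 × 10^12 GeV⁴.
Result: 2.70 × 10^12 × 2.10 × 10^37 = 5.66 × 10^49 J/m³.

5.66 × 10^49 J/m³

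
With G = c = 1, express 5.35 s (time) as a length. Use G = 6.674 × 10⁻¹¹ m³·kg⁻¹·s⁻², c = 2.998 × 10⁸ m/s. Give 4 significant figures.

Time → length via c.
5.35 s × (c) = 1.604 × 10⁹ m

1.604 × 10⁹ m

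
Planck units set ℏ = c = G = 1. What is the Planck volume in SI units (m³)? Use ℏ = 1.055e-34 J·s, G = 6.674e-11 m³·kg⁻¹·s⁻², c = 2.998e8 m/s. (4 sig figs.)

Dimensional analysis gives V_P = (ℏG/c³)^(3/2).
  = √(1.784e-209)
  = 4.224e-105 m³

4.224e-105 m³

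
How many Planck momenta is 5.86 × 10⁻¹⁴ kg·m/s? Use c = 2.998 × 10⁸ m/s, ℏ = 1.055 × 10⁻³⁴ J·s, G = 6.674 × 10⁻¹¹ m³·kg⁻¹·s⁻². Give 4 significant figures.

8.979 × 10⁻¹⁵

Planck momentum: p_P = √(ℏc³/G) = 6.527 kg·m/s.
5.86 × 10⁻¹⁴ / 6.527 = 8.979 × 10⁻¹⁵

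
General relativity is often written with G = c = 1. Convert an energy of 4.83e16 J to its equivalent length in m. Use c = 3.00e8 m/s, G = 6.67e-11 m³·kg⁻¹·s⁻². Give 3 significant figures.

3.98e-28 m

Energy → length via G/c⁴.
4.83e16 J × (G/c⁴) = 3.98e-28 m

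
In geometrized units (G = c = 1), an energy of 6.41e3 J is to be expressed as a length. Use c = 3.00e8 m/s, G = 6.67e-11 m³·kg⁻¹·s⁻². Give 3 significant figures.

Energy → length via G/c⁴.
6.41e3 J × (G/c⁴) = 5.28e-41 m

5.28e-41 m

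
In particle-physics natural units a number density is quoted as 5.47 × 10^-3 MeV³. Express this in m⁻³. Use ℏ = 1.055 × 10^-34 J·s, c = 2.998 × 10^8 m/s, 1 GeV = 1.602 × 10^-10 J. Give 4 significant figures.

7.108 × 10^35 m⁻³

Number density is [L]⁻³ = [E]³/(ℏc)³.
1 GeV³ → 1/(ℏc)³ × (1 GeV in J)³ = 1.299 × 10^47 m⁻³.
Convert the energy scale: 5.47 × 10^-3 MeV³ = 5.47 × 10^-12 GeV³.
Result: 5.47 × 10^-12 × 1.299 × 10^47 = 7.108 × 10^35 m⁻³.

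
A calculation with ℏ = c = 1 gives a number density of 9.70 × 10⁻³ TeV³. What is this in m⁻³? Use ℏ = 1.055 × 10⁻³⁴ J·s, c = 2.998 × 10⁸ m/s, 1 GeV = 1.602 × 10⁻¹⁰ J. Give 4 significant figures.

1.260 × 10⁵⁴ m⁻³

Number density is [L]⁻³ = [E]³/(ℏc)³.
1 GeV³ → 1/(ℏc)³ × (1 GeV in J)³ = 1.299 × 10⁴⁷ m⁻³.
Convert the energy scale: 9.70 × 10⁻³ TeV³ = 9.70 × 10⁶ GeV³.
Result: 9.70 × 10⁶ × 1.299 × 10⁴⁷ = 1.260 × 10⁵⁴ m⁻³.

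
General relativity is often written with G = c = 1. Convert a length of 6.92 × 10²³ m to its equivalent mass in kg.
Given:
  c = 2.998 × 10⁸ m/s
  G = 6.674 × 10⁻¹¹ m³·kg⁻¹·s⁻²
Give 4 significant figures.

Length → mass via c²/G.
6.92 × 10²³ m × (c²/G) = 9.319 × 10⁵⁰ kg

9.319 × 10⁵⁰ kg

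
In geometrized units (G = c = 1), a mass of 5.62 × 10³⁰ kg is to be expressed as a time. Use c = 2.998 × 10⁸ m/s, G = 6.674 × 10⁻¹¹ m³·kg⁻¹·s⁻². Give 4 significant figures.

Mass → time via G/c³.
5.62 × 10³⁰ kg × (G/c³) = 1.392 × 10⁻⁵ s

1.392 × 10⁻⁵ s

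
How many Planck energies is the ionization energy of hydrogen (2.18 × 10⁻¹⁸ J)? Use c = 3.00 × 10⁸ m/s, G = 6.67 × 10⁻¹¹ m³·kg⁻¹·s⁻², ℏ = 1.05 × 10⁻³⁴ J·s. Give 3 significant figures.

Planck energy: E_P = √(ℏc⁵/G) = 1.96 × 10⁹ J.
2.18 × 10⁻¹⁸ / 1.96 × 10⁹ = 1.11 × 10⁻²⁷

1.11 × 10⁻²⁷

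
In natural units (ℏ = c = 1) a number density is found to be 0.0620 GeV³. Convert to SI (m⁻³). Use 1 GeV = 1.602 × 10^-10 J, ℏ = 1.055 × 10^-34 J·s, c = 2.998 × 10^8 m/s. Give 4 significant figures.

8.056 × 10^45 m⁻³

Number density is [L]⁻³ = [E]³/(ℏc)³.
1 GeV³ → 1/(ℏc)³ × (1 GeV in J)³ = 1.299 × 10^47 m⁻³.
Result: 0.0620 × 1.299 × 10^47 = 8.056 × 10^45 m⁻³.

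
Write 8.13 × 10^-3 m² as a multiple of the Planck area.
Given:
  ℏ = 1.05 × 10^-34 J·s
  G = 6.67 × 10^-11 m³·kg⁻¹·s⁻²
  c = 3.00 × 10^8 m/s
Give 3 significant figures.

3.13 × 10^67

Planck area: A_P = ℏG/c³ = 2.59 × 10^-70 m².
8.13 × 10^-3 / 2.59 × 10^-70 = 3.13 × 10^67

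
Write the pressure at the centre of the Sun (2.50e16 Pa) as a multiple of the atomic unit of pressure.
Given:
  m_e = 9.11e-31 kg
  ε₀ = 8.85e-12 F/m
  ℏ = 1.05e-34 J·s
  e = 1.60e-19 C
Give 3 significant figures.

830

atomic unit of pressure: P_au = E_h/a₀³ = m_e⁴e¹⁰/((4πε₀)⁵ℏ⁸) = 3.01e13 Pa.
2.50e16 / 3.01e13 = 830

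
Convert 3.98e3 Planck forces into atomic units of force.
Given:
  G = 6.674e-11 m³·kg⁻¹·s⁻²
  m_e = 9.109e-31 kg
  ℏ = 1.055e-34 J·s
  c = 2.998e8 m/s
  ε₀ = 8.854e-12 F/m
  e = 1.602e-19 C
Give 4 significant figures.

5.861e54

Planck force: F_P = c⁴/G = 1.210e44 N
atomic unit of force: F_au = E_h/a₀ = m_e²e⁶/((4πε₀)³ℏ⁴) = 8.220e-8 N
3.98e3 × 1.210e44 / 8.220e-8 = 5.861e54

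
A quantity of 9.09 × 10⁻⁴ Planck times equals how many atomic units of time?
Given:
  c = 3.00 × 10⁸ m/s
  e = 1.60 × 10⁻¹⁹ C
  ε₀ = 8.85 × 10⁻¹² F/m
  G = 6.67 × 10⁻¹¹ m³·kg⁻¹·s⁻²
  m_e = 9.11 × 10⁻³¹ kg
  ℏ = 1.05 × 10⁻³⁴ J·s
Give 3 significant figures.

Planck time: t_P = √(ℏG/c⁵) = 5.37 × 10⁻⁴⁴ s
atomic unit of time: τ_au = (4πε₀)²ℏ³/(m_e e⁴) = 2.40 × 10⁻¹⁷ s
9.09 × 10⁻⁴ × 5.37 × 10⁻⁴⁴ / 2.40 × 10⁻¹⁷ = 2.03 × 10⁻³⁰

2.03 × 10⁻³⁰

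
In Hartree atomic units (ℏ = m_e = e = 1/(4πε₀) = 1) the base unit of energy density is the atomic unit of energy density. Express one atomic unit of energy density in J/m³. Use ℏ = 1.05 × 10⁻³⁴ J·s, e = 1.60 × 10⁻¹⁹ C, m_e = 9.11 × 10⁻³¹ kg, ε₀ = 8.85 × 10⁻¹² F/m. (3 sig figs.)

3.01 × 10¹³ J/m³

u_au = E_h/a₀³ = m_e⁴e¹⁰/((4πε₀)⁵ℏ⁸)
E_h = 4.38 × 10⁻¹⁸ J
a₀ = 5.26 × 10⁻¹¹ m
E_h/a₀³ = 3.01 × 10¹³ J/m³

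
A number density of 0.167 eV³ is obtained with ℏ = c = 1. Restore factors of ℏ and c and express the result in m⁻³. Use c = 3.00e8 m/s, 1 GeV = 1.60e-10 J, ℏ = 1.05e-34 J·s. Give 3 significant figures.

Number density is [L]⁻³ = [E]³/(ℏc)³.
1 GeV³ → 1/(ℏc)³ × (1 GeV in J)³ = 1.31e47 m⁻³.
Convert the energy scale: 0.167 eV³ = 1.67e-28 GeV³.
Result: 1.67e-28 × 1.31e47 = 2.19e19 m⁻³.

2.19e19 m⁻³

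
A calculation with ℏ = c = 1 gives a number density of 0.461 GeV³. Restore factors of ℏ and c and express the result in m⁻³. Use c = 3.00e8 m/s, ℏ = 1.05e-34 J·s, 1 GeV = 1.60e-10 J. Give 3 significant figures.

Number density is [L]⁻³ = [E]³/(ℏc)³.
1 GeV³ → 1/(ℏc)³ × (1 GeV in J)³ = 1.31e47 m⁻³.
Result: 0.461 × 1.31e47 = 6.04e46 m⁻³.

6.04e46 m⁻³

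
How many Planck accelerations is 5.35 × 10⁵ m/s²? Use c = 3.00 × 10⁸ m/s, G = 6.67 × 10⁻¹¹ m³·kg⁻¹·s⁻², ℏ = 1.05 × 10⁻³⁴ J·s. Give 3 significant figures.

Planck acceleration: a_P = √(c⁷/(ℏG)) = 5.59 × 10⁵¹ m/s².
5.35 × 10⁵ / 5.59 × 10⁵¹ = 9.57 × 10⁻⁴⁷

9.57 × 10⁻⁴⁷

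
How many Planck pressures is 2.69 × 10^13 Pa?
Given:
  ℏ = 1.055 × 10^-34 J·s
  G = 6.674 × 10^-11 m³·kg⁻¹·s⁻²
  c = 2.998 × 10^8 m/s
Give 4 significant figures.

5.807 × 10^-101

Planck pressure: p_P = c⁷/(ℏG²) = 4.632 × 10^113 Pa.
2.69 × 10^13 / 4.632 × 10^113 = 5.807 × 10^-101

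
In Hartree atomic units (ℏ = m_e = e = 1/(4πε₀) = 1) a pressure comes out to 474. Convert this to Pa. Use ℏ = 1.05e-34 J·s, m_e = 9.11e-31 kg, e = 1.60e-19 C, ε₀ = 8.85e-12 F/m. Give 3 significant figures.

One atomic unit of pressure: P_au = E_h/a₀³ = m_e⁴e¹⁰/((4πε₀)⁵ℏ⁸) = 3.01e13 Pa.
474 × 3.01e13 Pa = 1.43e16 Pa

1.43e16 Pa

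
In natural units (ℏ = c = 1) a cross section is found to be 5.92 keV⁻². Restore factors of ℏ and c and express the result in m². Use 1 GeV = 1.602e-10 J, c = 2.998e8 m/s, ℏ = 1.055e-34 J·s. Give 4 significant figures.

2.308e-19 m²

Area is [L]² = [E]⁻²·(ℏc)²; restore (ℏc)².
1 GeV⁻² → (ℏc)² × (1 GeV in J)⁻² = 3.898e-32 m².
Convert the energy scale: 5.92 keV⁻² = 5.92e12 GeV⁻².
Result: 5.92e12 × 3.898e-32 = 2.308e-19 m².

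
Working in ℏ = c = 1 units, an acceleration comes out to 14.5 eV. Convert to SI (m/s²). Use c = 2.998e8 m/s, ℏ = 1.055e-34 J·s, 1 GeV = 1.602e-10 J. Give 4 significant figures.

Acceleration is [L]/[T]² = c·[E]/ℏ.
1 GeV → c/ℏ × (1 GeV in J) = 4.552e32 m/s².
Convert the energy scale: 14.5 eV = 1.45e-8 GeV.
Result: 1.45e-8 × 4.552e32 = 6.601e24 m/s².

6.601e24 m/s²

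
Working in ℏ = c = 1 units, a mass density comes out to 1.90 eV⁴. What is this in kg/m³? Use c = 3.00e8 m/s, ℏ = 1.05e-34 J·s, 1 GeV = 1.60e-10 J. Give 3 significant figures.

Mass density is [E]/(c²[L]³) = [E]⁴/(ℏ³c⁵).
1 GeV⁴ → 1/(ℏ³c⁵) × (1 GeV in J)⁴ = 2.33e20 kg/m³.
Convert the energy scale: 1.90 eV⁴ = 1.90e-36 GeV⁴.
Result: 1.90e-36 × 2.33e20 = 4.43e-16 kg/m³.

4.43e-16 kg/m³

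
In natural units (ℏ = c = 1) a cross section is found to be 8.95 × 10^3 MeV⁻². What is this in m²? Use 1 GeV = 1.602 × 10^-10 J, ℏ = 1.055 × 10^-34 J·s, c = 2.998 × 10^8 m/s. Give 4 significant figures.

3.489 × 10^-22 m²

Area is [L]² = [E]⁻²·(ℏc)²; restore (ℏc)².
1 GeV⁻² → (ℏc)² × (1 GeV in J)⁻² = 3.898 × 10^-32 m².
Convert the energy scale: 8.95 × 10^3 MeV⁻² = 8.95 × 10^9 GeV⁻².
Result: 8.95 × 10^9 × 3.898 × 10^-32 = 3.489 × 10^-22 m².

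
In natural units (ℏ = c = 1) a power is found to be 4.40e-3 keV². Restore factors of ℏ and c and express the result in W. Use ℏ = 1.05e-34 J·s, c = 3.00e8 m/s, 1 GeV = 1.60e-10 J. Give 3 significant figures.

Power is [E]/[T] = [E]²/ℏ.
1 GeV² → 1/ℏ × (1 GeV in J)² = 2.44e14 W.
Convert the energy scale: 4.40e-3 keV² = 4.40e-15 GeV².
Result: 4.40e-15 × 2.44e14 = 1.07 W.

1.07 W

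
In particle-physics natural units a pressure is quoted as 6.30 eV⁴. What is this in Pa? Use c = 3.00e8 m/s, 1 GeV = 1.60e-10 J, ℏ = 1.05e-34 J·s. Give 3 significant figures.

132 Pa

Pressure is [E]/[L]³ = [E]⁴/(ℏc)³.
1 GeV⁴ → 1/(ℏc)³ × (1 GeV in J)⁴ = 2.10e37 Pa.
Convert the energy scale: 6.30 eV⁴ = 6.30e-36 GeV⁴.
Result: 6.30e-36 × 2.10e37 = 132 Pa.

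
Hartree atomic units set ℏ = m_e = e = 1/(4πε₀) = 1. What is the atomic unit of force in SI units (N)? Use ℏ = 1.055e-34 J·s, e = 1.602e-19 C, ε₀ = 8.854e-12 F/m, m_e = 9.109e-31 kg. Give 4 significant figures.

8.220e-8 N

The unique combination of the constants set to 1 with dimensions of force is F_au = E_h/a₀ = m_e²e⁶/((4πε₀)³ℏ⁴).
E_h = 4.354e-18 J
a₀ = 5.297e-11 m
E_h/a₀ = 8.220e-8 N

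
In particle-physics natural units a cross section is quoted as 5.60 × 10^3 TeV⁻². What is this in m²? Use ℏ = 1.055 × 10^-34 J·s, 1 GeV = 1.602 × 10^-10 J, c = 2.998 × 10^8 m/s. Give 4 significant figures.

Area is [L]² = [E]⁻²·(ℏc)²; restore (ℏc)².
1 GeV⁻² → (ℏc)² × (1 GeV in J)⁻² = 3.898 × 10^-32 m².
Convert the energy scale: 5.60 × 10^3 TeV⁻² = 5.60 × 10^-3 GeV⁻².
Result: 5.60 × 10^-3 × 3.898 × 10^-32 = 2.183 × 10^-34 m².

2.183 × 10^-34 m²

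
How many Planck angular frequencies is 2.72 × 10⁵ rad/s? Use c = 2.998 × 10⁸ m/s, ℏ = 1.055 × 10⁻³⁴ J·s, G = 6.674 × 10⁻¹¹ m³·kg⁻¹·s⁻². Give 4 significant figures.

1.467 × 10⁻³⁸

Planck angular frequency: ω_P = √(c⁵/(ℏG)) = 1.855 × 10⁴³ rad/s.
2.72 × 10⁵ / 1.855 × 10⁴³ = 1.467 × 10⁻³⁸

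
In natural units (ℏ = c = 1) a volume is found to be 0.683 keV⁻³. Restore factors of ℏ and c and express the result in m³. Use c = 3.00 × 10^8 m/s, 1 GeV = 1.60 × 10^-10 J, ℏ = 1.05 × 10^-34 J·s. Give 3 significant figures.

Volume is [L]³ = [E]⁻³·(ℏc)³.
1 GeV⁻³ → (ℏc)³ × (1 GeV in J)⁻³ = 7.63 × 10^-48 m³.
Convert the energy scale: 0.683 keV⁻³ = 6.83 × 10^17 GeV⁻³.
Result: 6.83 × 10^17 × 7.63 × 10^-48 = 5.21 × 10^-30 m³.

5.21 × 10^-30 m³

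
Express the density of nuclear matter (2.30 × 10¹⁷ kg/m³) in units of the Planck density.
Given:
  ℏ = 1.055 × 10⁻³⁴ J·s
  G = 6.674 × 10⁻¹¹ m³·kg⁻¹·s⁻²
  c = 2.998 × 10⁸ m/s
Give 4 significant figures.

Planck density: ρ_P = c⁵/(ℏG²) = 5.154 × 10⁹⁶ kg/m³.
2.30 × 10¹⁷ / 5.154 × 10⁹⁶ = 4.463 × 10⁻⁸⁰

4.463 × 10⁻⁸⁰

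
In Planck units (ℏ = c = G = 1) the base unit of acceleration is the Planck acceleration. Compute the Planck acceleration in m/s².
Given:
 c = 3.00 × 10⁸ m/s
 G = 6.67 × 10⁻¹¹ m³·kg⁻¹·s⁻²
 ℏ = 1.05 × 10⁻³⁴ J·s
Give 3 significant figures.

a_P = √(c⁷/(ℏG))
  = √(3.12 × 10¹⁰³)
  = 5.59 × 10⁵¹ m/s²

5.59 × 10⁵¹ m/s²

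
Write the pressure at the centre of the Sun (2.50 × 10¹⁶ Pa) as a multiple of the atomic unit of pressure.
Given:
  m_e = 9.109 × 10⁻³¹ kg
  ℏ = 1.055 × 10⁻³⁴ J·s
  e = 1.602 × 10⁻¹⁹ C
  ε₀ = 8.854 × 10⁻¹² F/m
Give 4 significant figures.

853.5

atomic unit of pressure: P_au = E_h/a₀³ = m_e⁴e¹⁰/((4πε₀)⁵ℏ⁸) = 2.929 × 10¹³ Pa.
2.50 × 10¹⁶ / 2.929 × 10¹³ = 853.5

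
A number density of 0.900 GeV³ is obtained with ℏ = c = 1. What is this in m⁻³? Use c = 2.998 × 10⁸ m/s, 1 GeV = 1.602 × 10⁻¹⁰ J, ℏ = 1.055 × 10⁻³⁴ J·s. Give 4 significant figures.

1.169 × 10⁴⁷ m⁻³

Number density is [L]⁻³ = [E]³/(ℏc)³.
1 GeV³ → 1/(ℏc)³ × (1 GeV in J)³ = 1.299 × 10⁴⁷ m⁻³.
Result: 0.900 × 1.299 × 10⁴⁷ = 1.169 × 10⁴⁷ m⁻³.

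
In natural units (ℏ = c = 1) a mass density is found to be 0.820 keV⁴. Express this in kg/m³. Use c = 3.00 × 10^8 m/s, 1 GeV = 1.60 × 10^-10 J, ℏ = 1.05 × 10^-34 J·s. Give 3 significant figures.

1.91 × 10^-4 kg/m³

Mass density is [E]/(c²[L]³) = [E]⁴/(ℏ³c⁵).
1 GeV⁴ → 1/(ℏ³c⁵) × (1 GeV in J)⁴ = 2.33 × 10^20 kg/m³.
Convert the energy scale: 0.820 keV⁴ = 8.20 × 10^-25 GeV⁴.
Result: 8.20 × 10^-25 × 2.33 × 10^20 = 1.91 × 10^-4 kg/m³.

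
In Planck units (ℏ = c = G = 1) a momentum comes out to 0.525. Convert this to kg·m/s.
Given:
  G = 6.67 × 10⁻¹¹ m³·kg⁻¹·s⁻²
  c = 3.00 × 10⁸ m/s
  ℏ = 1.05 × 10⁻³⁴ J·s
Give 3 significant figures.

3.42 kg·m/s

One Planck momentum: p_P = √(ℏc³/G) = 6.52 kg·m/s.
0.525 × 6.52 kg·m/s = 3.42 kg·m/s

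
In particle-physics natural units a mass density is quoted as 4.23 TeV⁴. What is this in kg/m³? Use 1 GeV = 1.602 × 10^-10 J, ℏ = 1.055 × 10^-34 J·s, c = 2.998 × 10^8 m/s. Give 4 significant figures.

Mass density is [E]/(c²[L]³) = [E]⁴/(ℏ³c⁵).
1 GeV⁴ → 1/(ℏ³c⁵) × (1 GeV in J)⁴ = 2.316 × 10^20 kg/m³.
Convert the energy scale: 4.23 TeV⁴ = 4.23 × 10^12 GeV⁴.
Result: 4.23 × 10^12 × 2.316 × 10^20 = 9.797 × 10^32 kg/m³.

9.797 × 10^32 kg/m³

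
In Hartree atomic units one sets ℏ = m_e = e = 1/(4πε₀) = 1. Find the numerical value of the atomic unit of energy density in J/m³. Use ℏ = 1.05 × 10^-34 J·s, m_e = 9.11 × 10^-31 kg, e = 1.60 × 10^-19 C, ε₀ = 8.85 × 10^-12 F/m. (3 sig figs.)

3.01 × 10^13 J/m³

u_au = E_h/a₀³ = m_e⁴e¹⁰/((4πε₀)⁵ℏ⁸)
E_h = 4.38 × 10^-18 J
a₀ = 5.26 × 10^-11 m
E_h/a₀³ = 3.01 × 10^13 J/m³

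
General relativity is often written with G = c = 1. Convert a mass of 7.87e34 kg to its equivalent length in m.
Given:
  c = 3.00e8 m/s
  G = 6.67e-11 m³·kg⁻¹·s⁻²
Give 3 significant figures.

5.83e7 m

In G = c = 1 units mass has dimensions of length; the conversion factor is G/c².
7.87e34 kg × (G/c²) = 5.83e7 m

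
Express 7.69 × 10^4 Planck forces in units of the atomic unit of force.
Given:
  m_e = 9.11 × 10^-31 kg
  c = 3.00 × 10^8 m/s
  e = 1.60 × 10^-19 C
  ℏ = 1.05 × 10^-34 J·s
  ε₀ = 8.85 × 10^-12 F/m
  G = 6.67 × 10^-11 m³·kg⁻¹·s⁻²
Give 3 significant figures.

1.12 × 10^56

Planck force: F_P = c⁴/G = 1.21 × 10^44 N
atomic unit of force: F_au = E_h/a₀ = m_e²e⁶/((4πε₀)³ℏ⁴) = 8.33 × 10^-8 N
7.69 × 10^4 × 1.21 × 10^44 / 8.33 × 10^-8 = 1.12 × 10^56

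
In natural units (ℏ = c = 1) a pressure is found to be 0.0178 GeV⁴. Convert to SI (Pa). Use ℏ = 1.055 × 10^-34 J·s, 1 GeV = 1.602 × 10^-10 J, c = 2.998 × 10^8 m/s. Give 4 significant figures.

Pressure is [E]/[L]³ = [E]⁴/(ℏc)³.
1 GeV⁴ → 1/(ℏc)³ × (1 GeV in J)⁴ = 2.082 × 10^37 Pa.
Result: 0.0178 × 2.082 × 10^37 = 3.705 × 10^35 Pa.

3.705 × 10^35 Pa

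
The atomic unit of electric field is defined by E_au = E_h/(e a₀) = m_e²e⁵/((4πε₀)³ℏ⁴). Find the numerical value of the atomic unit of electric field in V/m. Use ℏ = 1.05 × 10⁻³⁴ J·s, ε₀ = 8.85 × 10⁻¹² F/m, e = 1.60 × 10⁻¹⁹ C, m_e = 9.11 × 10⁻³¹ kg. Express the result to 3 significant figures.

5.20 × 10¹¹ V/m

E_au = E_h/(e a₀) = m_e²e⁵/((4πε₀)³ℏ⁴)
E_h = 4.38 × 10⁻¹⁸ J
a₀ = 5.26 × 10⁻¹¹ m
E_h/(e·a₀) = 5.20 × 10¹¹ V/m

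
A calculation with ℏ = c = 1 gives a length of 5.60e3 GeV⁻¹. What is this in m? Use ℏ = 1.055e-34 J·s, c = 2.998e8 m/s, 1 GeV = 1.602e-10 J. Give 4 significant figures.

A length is [E]⁻¹ in ℏ=c=1; restore one factor of ℏc.
1 GeV⁻¹ → ℏc × (1 GeV in J)⁻¹ = 1.974e-16 m.
Result: 5.60e3 × 1.974e-16 = 1.106e-12 m.

1.106e-12 m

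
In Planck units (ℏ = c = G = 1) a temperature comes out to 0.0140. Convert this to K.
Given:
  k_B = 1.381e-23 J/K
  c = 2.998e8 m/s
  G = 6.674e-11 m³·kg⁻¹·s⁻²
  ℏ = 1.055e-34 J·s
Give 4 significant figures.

One Planck temperature: T_P = √(ℏc⁵/G) / k_B = 1.417e32 K.
0.0140 × 1.417e32 K = 1.984e30 K

1.984e30 K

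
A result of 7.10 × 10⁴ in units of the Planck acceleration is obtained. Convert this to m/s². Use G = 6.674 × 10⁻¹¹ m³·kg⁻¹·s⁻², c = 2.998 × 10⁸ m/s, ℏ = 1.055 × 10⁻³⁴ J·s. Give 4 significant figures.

3.948 × 10⁵⁶ m/s²

One Planck acceleration: a_P = √(c⁷/(ℏG)) = 5.560 × 10⁵¹ m/s².
7.10 × 10⁴ × 5.560 × 10⁵¹ m/s² = 3.948 × 10⁵⁶ m/s²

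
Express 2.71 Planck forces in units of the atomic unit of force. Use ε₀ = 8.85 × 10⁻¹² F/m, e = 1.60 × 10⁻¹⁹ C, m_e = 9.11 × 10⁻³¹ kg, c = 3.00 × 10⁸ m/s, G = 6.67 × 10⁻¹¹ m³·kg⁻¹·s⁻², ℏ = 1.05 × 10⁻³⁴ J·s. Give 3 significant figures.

Planck force: F_P = c⁴/G = 1.21 × 10⁴⁴ N
atomic unit of force: F_au = E_h/a₀ = m_e²e⁶/((4πε₀)³ℏ⁴) = 8.33 × 10⁻⁸ N
2.71 × 1.21 × 10⁴⁴ / 8.33 × 10⁻⁸ = 3.95 × 10⁵¹

3.95 × 10⁵¹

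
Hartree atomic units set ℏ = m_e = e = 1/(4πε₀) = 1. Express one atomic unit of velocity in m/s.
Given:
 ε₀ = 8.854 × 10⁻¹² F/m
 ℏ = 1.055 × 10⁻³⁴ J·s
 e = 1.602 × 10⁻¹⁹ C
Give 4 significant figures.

2.186 × 10⁶ m/s

The unique combination of the constants set to 1 with dimensions of velocity is v_au = e²/(4πε₀ℏ).
  = 2.566 × 10⁻³⁸ / 1.174 × 10⁻⁴⁴
  = 2.186 × 10⁶ m/s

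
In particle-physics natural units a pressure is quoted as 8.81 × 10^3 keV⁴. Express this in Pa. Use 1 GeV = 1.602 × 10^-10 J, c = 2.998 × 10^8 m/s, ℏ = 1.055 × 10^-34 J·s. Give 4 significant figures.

1.834 × 10^17 Pa

Pressure is [E]/[L]³ = [E]⁴/(ℏc)³.
1 GeV⁴ → 1/(ℏc)³ × (1 GeV in J)⁴ = 2.082 × 10^37 Pa.
Convert the energy scale: 8.81 × 10^3 keV⁴ = 8.81 × 10^-21 GeV⁴.
Result: 8.81 × 10^-21 × 2.082 × 10^37 = 1.834 × 10^17 Pa.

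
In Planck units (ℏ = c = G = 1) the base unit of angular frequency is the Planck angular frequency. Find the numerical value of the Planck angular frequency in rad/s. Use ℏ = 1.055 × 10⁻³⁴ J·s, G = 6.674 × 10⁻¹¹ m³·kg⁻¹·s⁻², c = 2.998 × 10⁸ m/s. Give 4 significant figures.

ω_P = √(c⁵/(ℏG))
  = √(3.440 × 10⁸⁶)
  = 1.855 × 10⁴³ rad/s

1.855 × 10⁴³ rad/s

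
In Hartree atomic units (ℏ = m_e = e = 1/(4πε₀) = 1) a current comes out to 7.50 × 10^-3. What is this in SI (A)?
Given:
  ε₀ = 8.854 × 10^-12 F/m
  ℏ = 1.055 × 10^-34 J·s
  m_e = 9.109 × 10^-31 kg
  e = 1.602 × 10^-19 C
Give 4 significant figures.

4.959 × 10^-5 A

One atomic unit of electric current: I_au = e E_h/ℏ = m_e e⁵/((4πε₀)²ℏ³) = 6.612 × 10^-3 A.
7.50 × 10^-3 × 6.612 × 10^-3 A = 4.959 × 10^-5 A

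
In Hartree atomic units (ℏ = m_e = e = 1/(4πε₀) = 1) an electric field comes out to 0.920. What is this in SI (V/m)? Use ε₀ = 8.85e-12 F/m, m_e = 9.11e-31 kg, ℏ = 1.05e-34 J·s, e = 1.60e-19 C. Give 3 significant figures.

4.79e11 V/m

One atomic unit of electric field: E_au = E_h/(e a₀) = m_e²e⁵/((4πε₀)³ℏ⁴) = 5.20e11 V/m.
0.920 × 5.20e11 V/m = 4.79e11 V/m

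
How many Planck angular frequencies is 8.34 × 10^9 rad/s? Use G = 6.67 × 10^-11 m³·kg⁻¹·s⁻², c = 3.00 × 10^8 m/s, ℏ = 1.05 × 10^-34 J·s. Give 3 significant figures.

4.48 × 10^-34

Planck angular frequency: ω_P = √(c⁵/(ℏG)) = 1.86 × 10^43 rad/s.
8.34 × 10^9 / 1.86 × 10^43 = 4.48 × 10^-34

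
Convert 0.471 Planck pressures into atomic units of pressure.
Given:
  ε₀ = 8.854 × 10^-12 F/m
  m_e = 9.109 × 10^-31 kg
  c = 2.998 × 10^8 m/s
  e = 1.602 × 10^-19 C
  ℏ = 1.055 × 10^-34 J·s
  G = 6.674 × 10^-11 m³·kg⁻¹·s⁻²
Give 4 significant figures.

7.449 × 10^99

Planck pressure: p_P = c⁷/(ℏG²) = 4.632 × 10^113 Pa
atomic unit of pressure: P_au = E_h/a₀³ = m_e⁴e¹⁰/((4πε₀)⁵ℏ⁸) = 2.929 × 10^13 Pa
0.471 × 4.632 × 10^113 / 2.929 × 10^13 = 7.449 × 10^99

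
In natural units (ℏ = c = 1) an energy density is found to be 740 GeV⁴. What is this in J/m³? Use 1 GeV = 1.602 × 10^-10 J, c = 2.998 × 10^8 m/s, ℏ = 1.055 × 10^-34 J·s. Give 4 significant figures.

[E]/[L]³ = [E]⁴/(ℏc)³; restore (ℏc)⁻³.
1 GeV⁴ → 1/(ℏc)³ × (1 GeV in J)⁴ = 2.082 × 10^37 J/m³.
Result: 740 × 2.082 × 10^37 = 1.540 × 10^40 J/m³.

1.540 × 10^40 J/m³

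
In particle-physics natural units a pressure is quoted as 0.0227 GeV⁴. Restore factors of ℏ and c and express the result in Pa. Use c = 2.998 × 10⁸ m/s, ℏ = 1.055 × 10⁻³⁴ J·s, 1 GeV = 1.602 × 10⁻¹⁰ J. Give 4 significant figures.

4.725 × 10³⁵ Pa

Pressure is [E]/[L]³ = [E]⁴/(ℏc)³.
1 GeV⁴ → 1/(ℏc)³ × (1 GeV in J)⁴ = 2.082 × 10³⁷ Pa.
Result: 0.0227 × 2.082 × 10³⁷ = 4.725 × 10³⁵ Pa.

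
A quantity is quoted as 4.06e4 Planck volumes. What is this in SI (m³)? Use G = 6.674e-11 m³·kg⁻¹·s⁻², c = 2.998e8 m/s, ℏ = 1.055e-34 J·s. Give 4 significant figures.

1.715e-100 m³

One Planck volume: V_P = (ℏG/c³)^(3/2) = 4.224e-105 m³.
4.06e4 × 4.224e-105 m³ = 1.715e-100 m³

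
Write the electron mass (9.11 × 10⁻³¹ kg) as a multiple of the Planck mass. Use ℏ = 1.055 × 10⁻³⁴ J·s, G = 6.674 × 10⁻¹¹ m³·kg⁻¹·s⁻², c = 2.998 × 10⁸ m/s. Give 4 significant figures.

4.185 × 10⁻²³

Planck mass: m_P = √(ℏc/G) = 2.177 × 10⁻⁸ kg.
9.11 × 10⁻³¹ / 2.177 × 10⁻⁸ = 4.185 × 10⁻²³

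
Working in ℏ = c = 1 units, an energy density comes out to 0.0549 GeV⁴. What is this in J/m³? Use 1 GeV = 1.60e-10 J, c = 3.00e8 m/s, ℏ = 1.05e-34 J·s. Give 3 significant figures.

1.15e36 J/m³

[E]/[L]³ = [E]⁴/(ℏc)³; restore (ℏc)⁻³.
1 GeV⁴ → 1/(ℏc)³ × (1 GeV in J)⁴ = 2.10e37 J/m³.
Result: 0.0549 × 2.10e37 = 1.15e36 J/m³.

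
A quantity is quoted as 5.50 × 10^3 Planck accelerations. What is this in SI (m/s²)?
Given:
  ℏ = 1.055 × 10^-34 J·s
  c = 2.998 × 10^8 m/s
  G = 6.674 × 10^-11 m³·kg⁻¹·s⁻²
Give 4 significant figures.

3.058 × 10^55 m/s²

One Planck acceleration: a_P = √(c⁷/(ℏG)) = 5.560 × 10^51 m/s².
5.50 × 10^3 × 5.560 × 10^51 m/s² = 3.058 × 10^55 m/s²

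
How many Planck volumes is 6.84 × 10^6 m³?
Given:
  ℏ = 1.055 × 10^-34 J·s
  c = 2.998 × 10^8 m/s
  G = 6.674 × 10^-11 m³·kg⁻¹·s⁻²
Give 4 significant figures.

Planck volume: V_P = (ℏG/c³)^(3/2) = 4.224 × 10^-105 m³.
6.84 × 10^6 / 4.224 × 10^-105 = 1.619 × 10^111

1.619 × 10^111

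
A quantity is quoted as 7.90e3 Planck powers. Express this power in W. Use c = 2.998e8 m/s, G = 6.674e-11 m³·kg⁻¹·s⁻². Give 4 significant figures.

One Planck power: P_P = c⁵/G = 3.629e52 W.
7.90e3 × 3.629e52 W = 2.867e56 W

2.867e56 W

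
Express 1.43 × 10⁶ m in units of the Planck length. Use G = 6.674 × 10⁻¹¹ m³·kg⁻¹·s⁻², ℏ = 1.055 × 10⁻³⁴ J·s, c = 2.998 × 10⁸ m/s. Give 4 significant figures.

Planck length: ℓ_P = √(ℏG/c³) = 1.616 × 10⁻³⁵ m.
1.43 × 10⁶ / 1.616 × 10⁻³⁵ = 8.846 × 10⁴⁰

8.846 × 10⁴⁰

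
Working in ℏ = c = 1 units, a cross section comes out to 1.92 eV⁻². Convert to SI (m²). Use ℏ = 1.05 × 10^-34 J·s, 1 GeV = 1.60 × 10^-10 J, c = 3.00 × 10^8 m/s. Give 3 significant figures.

Area is [L]² = [E]⁻²·(ℏc)²; restore (ℏc)².
1 GeV⁻² → (ℏc)² × (1 GeV in J)⁻² = 3.88 × 10^-32 m².
Convert the energy scale: 1.92 eV⁻² = 1.92 × 10^18 GeV⁻².
Result: 1.92 × 10^18 × 3.88 × 10^-32 = 7.44 × 10^-14 m².

7.44 × 10^-14 m²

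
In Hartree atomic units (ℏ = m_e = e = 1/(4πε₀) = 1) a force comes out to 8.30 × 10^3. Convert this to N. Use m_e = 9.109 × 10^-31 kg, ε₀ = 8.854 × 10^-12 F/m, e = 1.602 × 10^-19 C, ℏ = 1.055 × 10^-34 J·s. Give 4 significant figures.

One atomic unit of force: F_au = E_h/a₀ = m_e²e⁶/((4πε₀)³ℏ⁴) = 8.220 × 10^-8 N.
8.30 × 10^3 × 8.220 × 10^-8 N = 6.822 × 10^-4 N

6.822 × 10^-4 N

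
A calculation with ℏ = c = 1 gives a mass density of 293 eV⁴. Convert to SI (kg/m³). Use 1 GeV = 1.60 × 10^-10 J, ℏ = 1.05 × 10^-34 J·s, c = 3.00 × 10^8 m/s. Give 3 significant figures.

6.83 × 10^-14 kg/m³

Mass density is [E]/(c²[L]³) = [E]⁴/(ℏ³c⁵).
1 GeV⁴ → 1/(ℏ³c⁵) × (1 GeV in J)⁴ = 2.33 × 10^20 kg/m³.
Convert the energy scale: 293 eV⁴ = 2.93 × 10^-34 GeV⁴.
Result: 2.93 × 10^-34 × 2.33 × 10^20 = 6.83 × 10^-14 kg/m³.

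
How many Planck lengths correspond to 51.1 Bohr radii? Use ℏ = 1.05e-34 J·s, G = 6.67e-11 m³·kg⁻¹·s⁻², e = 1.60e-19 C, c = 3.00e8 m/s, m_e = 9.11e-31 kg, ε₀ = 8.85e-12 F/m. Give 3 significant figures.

Bohr radius: a₀ = 4πε₀ℏ²/(m_e e²) = 5.26e-11 m
Planck length: ℓ_P = √(ℏG/c³) = 1.61e-35 m
51.1 × 5.26e-11 / 1.61e-35 = 1.67e26

1.67e26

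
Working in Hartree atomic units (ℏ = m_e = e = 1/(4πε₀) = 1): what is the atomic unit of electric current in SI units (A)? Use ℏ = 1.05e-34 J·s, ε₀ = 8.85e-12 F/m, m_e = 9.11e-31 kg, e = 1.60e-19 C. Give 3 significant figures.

6.67e-3 A

The unique combination of the constants set to 1 with dimensions of current is I_au = e E_h/ℏ = m_e e⁵/((4πε₀)²ℏ³).
E_h = 4.38e-18 J
e·E_h/ℏ = 6.67e-3 A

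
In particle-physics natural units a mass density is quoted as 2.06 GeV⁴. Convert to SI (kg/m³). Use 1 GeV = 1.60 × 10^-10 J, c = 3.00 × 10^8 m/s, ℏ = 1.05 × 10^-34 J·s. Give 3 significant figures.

Mass density is [E]/(c²[L]³) = [E]⁴/(ℏ³c⁵).
1 GeV⁴ → 1/(ℏ³c⁵) × (1 GeV in J)⁴ = 2.33 × 10^20 kg/m³.
Result: 2.06 × 2.33 × 10^20 = 4.80 × 10^20 kg/m³.

4.80 × 10^20 kg/m³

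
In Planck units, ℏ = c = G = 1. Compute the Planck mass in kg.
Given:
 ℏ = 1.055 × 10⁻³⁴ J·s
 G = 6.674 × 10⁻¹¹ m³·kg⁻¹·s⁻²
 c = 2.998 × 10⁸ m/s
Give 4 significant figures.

Dimensional analysis gives m_P = √(ℏc/G).
  = √(4.739 × 10⁻¹⁶)
  = 2.177 × 10⁻⁸ kg

2.177 × 10⁻⁸ kg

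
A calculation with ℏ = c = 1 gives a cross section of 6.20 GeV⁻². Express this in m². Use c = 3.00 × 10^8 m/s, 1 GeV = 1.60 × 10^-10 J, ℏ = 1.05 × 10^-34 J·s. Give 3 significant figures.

Area is [L]² = [E]⁻²·(ℏc)²; restore (ℏc)².
1 GeV⁻² → (ℏc)² × (1 GeV in J)⁻² = 3.88 × 10^-32 m².
Result: 6.20 × 3.88 × 10^-32 = 2.40 × 10^-31 m².

2.40 × 10^-31 m²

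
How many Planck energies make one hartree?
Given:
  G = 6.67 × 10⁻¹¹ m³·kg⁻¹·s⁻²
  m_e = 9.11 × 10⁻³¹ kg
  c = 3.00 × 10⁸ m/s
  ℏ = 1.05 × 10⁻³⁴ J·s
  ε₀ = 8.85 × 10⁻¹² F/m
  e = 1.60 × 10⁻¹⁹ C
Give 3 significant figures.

hartree: E_h = m_e e⁴/(4πε₀ℏ)² = 4.38 × 10⁻¹⁸ J
Planck energy: E_P = √(ℏc⁵/G) = 1.96 × 10⁹ J
ratio = 4.38 × 10⁻¹⁸ / 1.96 × 10⁹ = 2.24 × 10⁻²⁷

2.24 × 10⁻²⁷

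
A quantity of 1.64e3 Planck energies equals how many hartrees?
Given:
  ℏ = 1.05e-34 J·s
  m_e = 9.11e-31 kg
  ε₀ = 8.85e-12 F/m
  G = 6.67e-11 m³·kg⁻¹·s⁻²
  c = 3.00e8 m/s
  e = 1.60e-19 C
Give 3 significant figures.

7.33e29

Planck energy: E_P = √(ℏc⁵/G) = 1.96e9 J
hartree: E_h = m_e e⁴/(4πε₀ℏ)² = 4.38e-18 J
1.64e3 × 1.96e9 / 4.38e-18 = 7.33e29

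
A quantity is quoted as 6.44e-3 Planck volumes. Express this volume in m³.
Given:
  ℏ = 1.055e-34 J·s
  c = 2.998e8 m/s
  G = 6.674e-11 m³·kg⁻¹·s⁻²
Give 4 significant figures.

2.720e-107 m³

One Planck volume: V_P = (ℏG/c³)^(3/2) = 4.224e-105 m³.
6.44e-3 × 4.224e-105 m³ = 2.720e-107 m³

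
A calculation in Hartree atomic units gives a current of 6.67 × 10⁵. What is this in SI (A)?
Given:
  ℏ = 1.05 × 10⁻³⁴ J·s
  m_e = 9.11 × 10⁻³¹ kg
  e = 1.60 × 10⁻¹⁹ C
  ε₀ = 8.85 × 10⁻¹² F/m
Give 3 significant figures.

One atomic unit of electric current: I_au = e E_h/ℏ = m_e e⁵/((4πε₀)²ℏ³) = 6.67 × 10⁻³ A.
6.67 × 10⁵ × 6.67 × 10⁻³ A = 4.45 × 10³ A

4.45 × 10³ A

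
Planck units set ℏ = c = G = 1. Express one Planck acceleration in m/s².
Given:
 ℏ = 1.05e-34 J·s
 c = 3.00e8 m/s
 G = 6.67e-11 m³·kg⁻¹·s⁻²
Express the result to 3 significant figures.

5.59e51 m/s²

From ℏ = c = G = 1 the acceleration scale is a_P = √(c⁷/(ℏG)).
  = √(3.12e103)
  = 5.59e51 m/s²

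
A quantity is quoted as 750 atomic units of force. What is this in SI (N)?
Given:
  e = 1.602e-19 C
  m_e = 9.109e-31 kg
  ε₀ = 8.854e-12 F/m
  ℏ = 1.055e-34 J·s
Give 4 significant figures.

6.165e-5 N

One atomic unit of force: F_au = E_h/a₀ = m_e²e⁶/((4πε₀)³ℏ⁴) = 8.220e-8 N.
750 × 8.220e-8 N = 6.165e-5 N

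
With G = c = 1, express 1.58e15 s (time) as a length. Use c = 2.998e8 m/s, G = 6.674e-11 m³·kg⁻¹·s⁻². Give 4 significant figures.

Time → length via c.
1.58e15 s × (c) = 4.737e23 m

4.737e23 m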